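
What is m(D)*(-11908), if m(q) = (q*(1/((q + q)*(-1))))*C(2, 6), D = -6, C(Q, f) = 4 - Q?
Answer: 11908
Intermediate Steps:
m(q) = -1 (m(q) = (q*(1/((q + q)*(-1))))*(4 - 1*2) = (q*(-1/(2*q)))*(4 - 2) = (q*((1/(2*q))*(-1)))*2 = (q*(-1/(2*q)))*2 = -½*2 = -1)
m(D)*(-11908) = -1*(-11908) = 11908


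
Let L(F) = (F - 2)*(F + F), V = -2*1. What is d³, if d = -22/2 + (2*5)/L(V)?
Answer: -571787/512 ≈ -1116.8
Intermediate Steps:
V = -2
L(F) = 2*F*(-2 + F) (L(F) = (-2 + F)*(2*F) = 2*F*(-2 + F))
d = -83/8 (d = -22/2 + (2*5)/((2*(-2)*(-2 - 2))) = -22*½ + 10/((2*(-2)*(-4))) = -11 + 10/16 = -11 + 10*(1/16) = -11 + 5/8 = -83/8 ≈ -10.375)
d³ = (-83/8)³ = -571787/512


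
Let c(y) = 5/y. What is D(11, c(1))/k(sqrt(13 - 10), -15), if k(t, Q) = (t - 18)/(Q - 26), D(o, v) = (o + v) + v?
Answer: 5166/107 + 287*sqrt(3)/107 ≈ 52.926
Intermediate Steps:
D(o, v) = o + 2*v
k(t, Q) = (-18 + t)/(-26 + Q)
D(11, c(1))/k(sqrt(13 - 10), -15) = (11 + 2*(5/1))/(((-18 + sqrt(13 - 10))/(-26 - 15))) = (11 + 2*(5*1))/(((-18 + sqrt(3))/(-41))) = (11 + 2*5)/((-(-18 + sqrt(3))/41)) = (11 + 10)/(18/41 - sqrt(3)/41) = 21/(18/41 - sqrt(3)/41)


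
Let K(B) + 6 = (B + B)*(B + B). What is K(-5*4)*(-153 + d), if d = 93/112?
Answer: -13583271/56 ≈ -2.4256e+5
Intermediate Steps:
K(B) = -6 + 4*B**2 (K(B) = -6 + (B + B)*(B + B) = -6 + (2*B)*(2*B) = -6 + 4*B**2)
d = 93/112 (d = 93*(1/112) = 93/112 ≈ 0.83036)
K(-5*4)*(-153 + d) = (-6 + 4*(-5*4)**2)*(-153 + 93/112) = (-6 + 4*(-20)**2)*(-17043/112) = (-6 + 4*400)*(-17043/112) = (-6 + 1600)*(-17043/112) = 1594*(-17043/112) = -13583271/56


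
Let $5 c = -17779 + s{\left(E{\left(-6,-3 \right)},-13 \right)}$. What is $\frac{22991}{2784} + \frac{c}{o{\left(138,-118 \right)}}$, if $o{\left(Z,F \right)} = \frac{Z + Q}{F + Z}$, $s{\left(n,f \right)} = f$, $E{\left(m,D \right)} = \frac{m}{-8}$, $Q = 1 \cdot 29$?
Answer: $- \frac{194292215}{464928} \approx -417.9$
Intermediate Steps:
$Q = 29$
$E{\left(m,D \right)} = - \frac{m}{8}$ ($E{\left(m,D \right)} = m \left(- \frac{1}{8}\right) = - \frac{m}{8}$)
$o{\left(Z,F \right)} = \frac{29 + Z}{F + Z}$ ($o{\left(Z,F \right)} = \frac{Z + 29}{F + Z} = \frac{29 + Z}{F + Z}$)
$c = - \frac{17792}{5}$ ($c = \frac{-17779 - 13}{5} = \frac{1}{5} \left(-17792\right) = - \frac{17792}{5} \approx -3558.4$)
$\frac{22991}{2784} + \frac{c}{o{\left(138,-118 \right)}} = \frac{22991}{2784} - \frac{17792}{5 \frac{29 + 138}{-118 + 138}} = 22991 \cdot \frac{1}{2784} - \frac{17792}{5 \cdot \frac{1}{20} \cdot 167} = \frac{22991}{2784} - \frac{17792}{5 \cdot \frac{1}{20} \cdot 167} = \frac{22991}{2784} - \frac{17792}{5 \cdot \frac{167}{20}} = \frac{22991}{2784} - \frac{71168}{167} = - \frac{194292215}{464928}$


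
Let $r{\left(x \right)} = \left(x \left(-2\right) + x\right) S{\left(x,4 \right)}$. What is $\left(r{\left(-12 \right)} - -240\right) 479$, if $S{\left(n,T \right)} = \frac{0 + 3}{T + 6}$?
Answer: $\frac{583422}{5} \approx 1.1668 \cdot 10^{5}$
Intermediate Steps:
$S{\left(n,T \right)} = \frac{3}{6 + T}$
$r{\left(x \right)} = - \frac{3 x}{10}$ ($r{\left(x \right)} = \left(x \left(-2\right) + x\right) \frac{3}{6 + 4} = \left(- 2 x + x\right) \frac{3}{10} = - x 3 \cdot \frac{1}{10} = - x \frac{3}{10} = - \frac{3 x}{10}$)
$\left(r{\left(-12 \right)} - -240\right) 479 = \left(\left(- \frac{3}{10}\right) \left(-12\right) - -240\right) 479 = \left(\frac{18}{5} + 240\right) 479 = \frac{1218}{5} \cdot 479 = \frac{583422}{5}$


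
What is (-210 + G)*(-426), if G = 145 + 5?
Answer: 25560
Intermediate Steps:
G = 150
(-210 + G)*(-426) = (-210 + 150)*(-426) = -60*(-426) = 25560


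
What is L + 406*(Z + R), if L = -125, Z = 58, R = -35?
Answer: 9213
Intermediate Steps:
L + 406*(Z + R) = -125 + 406*(58 - 35) = -125 + 406*23 = -125 + 9338 = 9213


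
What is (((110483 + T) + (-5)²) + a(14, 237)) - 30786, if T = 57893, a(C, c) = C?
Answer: 137629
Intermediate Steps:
(((110483 + T) + (-5)²) + a(14, 237)) - 30786 = (((110483 + 57893) + (-5)²) + 14) - 30786 = ((168376 + 25) + 14) - 30786 = (168401 + 14) - 30786 = 168415 - 30786 = 137629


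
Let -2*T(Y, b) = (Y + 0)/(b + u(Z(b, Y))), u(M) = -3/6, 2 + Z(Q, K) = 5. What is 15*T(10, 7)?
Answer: -150/13 ≈ -11.538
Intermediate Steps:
Z(Q, K) = 3 (Z(Q, K) = -2 + 5 = 3)
u(M) = -½ (u(M) = -3*⅙ = -½)
T(Y, b) = -Y/(2*(-½ + b)) (T(Y, b) = -(Y + 0)/(2*(b - ½)) = -Y/(2*(-½ + b)))
15*T(10, 7) = 15*(-1*10/(-1 + 2*7)) = 15*(-1*10/(-1 + 14)) = 15*(-1*10/13) = 15*(-1*10*1/13) = 15*(-10/13) = -150/13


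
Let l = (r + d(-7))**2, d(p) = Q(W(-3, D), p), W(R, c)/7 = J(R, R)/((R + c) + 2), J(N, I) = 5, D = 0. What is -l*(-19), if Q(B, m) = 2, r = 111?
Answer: 242611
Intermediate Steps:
W(R, c) = 35/(2 + R + c) (W(R, c) = 7*(5/((R + c) + 2)) = 7*(5/(2 + R + c)) = 35/(2 + R + c))
d(p) = 2
l = 12769 (l = (111 + 2)**2 = 113**2 = 12769)
-l*(-19) = -1*12769*(-19) = -12769*(-19) = 242611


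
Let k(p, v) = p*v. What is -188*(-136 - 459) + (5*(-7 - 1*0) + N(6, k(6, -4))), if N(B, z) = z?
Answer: 111801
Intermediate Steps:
-188*(-136 - 459) + (5*(-7 - 1*0) + N(6, k(6, -4))) = -188*(-136 - 459) + (5*(-7 - 1*0) + 6*(-4)) = -188*(-595) + (5*(-7 + 0) - 24) = 111860 + (5*(-7) - 24) = 111860 + (-35 - 24) = 111860 - 59 = 111801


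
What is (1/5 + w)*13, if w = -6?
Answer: -377/5 ≈ -75.400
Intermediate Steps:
(1/5 + w)*13 = (1/5 - 6)*13 = (⅕ - 6)*13 = -29/5*13 = -377/5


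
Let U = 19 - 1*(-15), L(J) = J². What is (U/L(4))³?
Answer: 4913/512 ≈ 9.5957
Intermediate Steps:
U = 34 (U = 19 + 15 = 34)
(U/L(4))³ = (34/(4²))³ = (34/16)³ = (34*(1/16))³ = (17/8)³ = 4913/512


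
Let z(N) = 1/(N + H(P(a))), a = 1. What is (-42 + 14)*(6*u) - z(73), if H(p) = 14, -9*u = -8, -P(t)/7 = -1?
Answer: -4331/29 ≈ -149.34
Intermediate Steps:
P(t) = 7 (P(t) = -7*(-1) = 7)
u = 8/9 (u = -⅑*(-8) = 8/9 ≈ 0.88889)
z(N) = 1/(14 + N) (z(N) = 1/(N + 14) = 1/(14 + N))
(-42 + 14)*(6*u) - z(73) = (-42 + 14)*(6*(8/9)) - 1/(14 + 73) = -28*16/3 - 1/87 = -448/3 - 1*1/87 = -448/3 - 1/87 = -4331/29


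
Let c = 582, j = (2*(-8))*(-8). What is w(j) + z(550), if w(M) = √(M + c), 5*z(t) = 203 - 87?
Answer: 116/5 + √710 ≈ 49.846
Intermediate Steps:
j = 128 (j = -16*(-8) = 128)
z(t) = 116/5 (z(t) = (203 - 87)/5 = (⅕)*116 = 116/5)
w(M) = √(582 + M) (w(M) = √(M + 582) = √(582 + M))
w(j) + z(550) = √(582 + 128) + 116/5 = √710 + 116/5 = 116/5 + √710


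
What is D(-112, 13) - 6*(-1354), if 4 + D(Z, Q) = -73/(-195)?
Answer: 1583473/195 ≈ 8120.4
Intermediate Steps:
D(Z, Q) = -707/195 (D(Z, Q) = -4 - 73/(-195) = -4 - 73*(-1/195) = -4 + 73/195 = -707/195)
D(-112, 13) - 6*(-1354) = -707/195 - 6*(-1354) = -707/195 + 8124 = 1583473/195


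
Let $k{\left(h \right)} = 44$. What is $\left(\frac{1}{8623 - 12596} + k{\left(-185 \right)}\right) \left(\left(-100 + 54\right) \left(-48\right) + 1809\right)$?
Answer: $\frac{702215787}{3973} \approx 1.7675 \cdot 10^{5}$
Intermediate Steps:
$\left(\frac{1}{8623 - 12596} + k{\left(-185 \right)}\right) \left(\left(-100 + 54\right) \left(-48\right) + 1809\right) = \left(\frac{1}{8623 - 12596} + 44\right) \left(\left(-100 + 54\right) \left(-48\right) + 1809\right) = \left(\frac{1}{-3973} + 44\right) \left(\left(-46\right) \left(-48\right) + 1809\right) = \left(- \frac{1}{3973} + 44\right) \left(2208 + 1809\right) = \frac{174811}{3973} \cdot 4017 = \frac{702215787}{3973}$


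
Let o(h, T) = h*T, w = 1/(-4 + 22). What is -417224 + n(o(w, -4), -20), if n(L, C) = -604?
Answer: -417828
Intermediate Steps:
w = 1/18 ≈ 0.055556
o(h, T) = T*h
-417224 + n(o(w, -4), -20) = -417224 - 604 = -417828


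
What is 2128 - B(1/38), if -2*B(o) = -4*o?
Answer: 40431/19 ≈ 2127.9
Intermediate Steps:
B(o) = 2*o (B(o) = -(-2)*o = 2*o)
2128 - B(1/38) = 2128 - 2/38 = 2128 - 1*1/19 = 2128 - 1/19 = 40431/19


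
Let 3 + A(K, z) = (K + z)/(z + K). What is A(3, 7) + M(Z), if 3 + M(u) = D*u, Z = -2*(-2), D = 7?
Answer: 23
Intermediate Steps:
A(K, z) = -2 (A(K, z) = -3 + (K + z)/(z + K) = -3 + (K + z)/(K + z) = -3 + 1 = -2)
Z = 4
M(u) = -3 + 7*u
A(3, 7) + M(Z) = -2 + (-3 + 7*4) = -2 + (-3 + 28) = -2 + 25 = 23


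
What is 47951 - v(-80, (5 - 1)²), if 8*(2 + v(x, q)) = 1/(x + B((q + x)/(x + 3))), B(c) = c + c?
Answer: 2314020045/48256 ≈ 47953.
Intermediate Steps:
B(c) = 2*c
v(x, q) = -2 + 1/(8*(x + 2*(q + x)/(3 + x))) (v(x, q) = -2 + 1/(8*(x + 2*((q + x)/(x + 3)))) = -2 + 1/(8*(x + 2*((q + x)/(3 + x)))) = -2 + 1/(8*(x + 2*(q + x)/(3 + x))))
47951 - v(-80, (5 - 1)²) = 47951 - (3 - 79*(-80) - 32*(5 - 1)² - 16*(-80)²)/(8*((-80)² + 2*(5 - 1)² + 5*(-80))) = 47951 - (3 + 6320 - 32*4² - 16*6400)/(8*(6400 + 2*4² - 400)) = 47951 - (3 + 6320 - 32*16 - 102400)/(8*(6400 + 2*16 - 400)) = 47951 - (3 + 6320 - 512 - 102400)/(8*(6400 + 32 - 400)) = 47951 - (-96589)/(8*6032) = 47951 - 1*(-96589/48256) = 47951 + 96589/48256 = 2314020045/48256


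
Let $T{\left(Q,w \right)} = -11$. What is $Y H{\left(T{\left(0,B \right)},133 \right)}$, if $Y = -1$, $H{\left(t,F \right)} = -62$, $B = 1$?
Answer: $62$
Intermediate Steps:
$Y H{\left(T{\left(0,B \right)},133 \right)} = \left(-1\right) \left(-62\right) = 62$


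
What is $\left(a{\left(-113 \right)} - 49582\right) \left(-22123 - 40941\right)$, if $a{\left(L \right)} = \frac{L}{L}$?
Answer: $3126776184$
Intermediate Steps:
$a{\left(L \right)} = 1$
$\left(a{\left(-113 \right)} - 49582\right) \left(-22123 - 40941\right) = \left(1 - 49582\right) \left(-22123 - 40941\right) = \left(-49581\right) \left(-63064\right) = 3126776184$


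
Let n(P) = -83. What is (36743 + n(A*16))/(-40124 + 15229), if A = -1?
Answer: -564/383 ≈ -1.4726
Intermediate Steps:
(36743 + n(A*16))/(-40124 + 15229) = (36743 - 83)/(-40124 + 15229) = 36660/(-24895) = 36660*(-1/24895) = -564/383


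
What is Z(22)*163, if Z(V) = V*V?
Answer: 78892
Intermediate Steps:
Z(V) = V**2
Z(22)*163 = 22**2*163 = 484*163 = 78892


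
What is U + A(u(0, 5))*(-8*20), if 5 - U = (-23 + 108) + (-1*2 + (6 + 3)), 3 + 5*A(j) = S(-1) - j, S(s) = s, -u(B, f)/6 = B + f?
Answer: -919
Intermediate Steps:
u(B, f) = -6*B - 6*f (u(B, f) = -6*(B + f) = -6*B - 6*f)
A(j) = -⅘ - j/5 (A(j) = -⅗ + (-1 - j)/5 = -⅗ + (-⅕ - j/5) = -⅘ - j/5)
U = -87 (U = 5 - ((-23 + 108) + (-1*2 + (6 + 3))) = 5 - (85 + (-2 + 9)) = 5 - (85 + 7) = 5 - 1*92 = 5 - 92 = -87)
U + A(u(0, 5))*(-8*20) = -87 + (-⅘ - (-6*0 - 6*5)/5)*(-8*20) = -87 + (-⅘ - (0 - 30)/5)*(-160) = -87 + (-⅘ - ⅕*(-30))*(-160) = -87 + (-⅘ + 6)*(-160) = -87 + (26/5)*(-160) = -87 - 832 = -919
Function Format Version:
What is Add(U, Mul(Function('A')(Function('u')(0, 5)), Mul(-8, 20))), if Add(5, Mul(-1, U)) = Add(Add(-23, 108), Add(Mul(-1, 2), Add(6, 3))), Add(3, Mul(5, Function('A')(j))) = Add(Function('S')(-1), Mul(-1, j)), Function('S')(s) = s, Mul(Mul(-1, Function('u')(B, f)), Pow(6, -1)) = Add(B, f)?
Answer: -919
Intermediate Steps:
Function('u')(B, f) = Add(Mul(-6, B), Mul(-6, f)) (Function('u')(B, f) = Mul(-6, Add(B, f)) = Add(Mul(-6, B), Mul(-6, f)))
Function('A')(j) = Add(Rational(-4, 5), Mul(Rational(-1, 5), j)) (Function('A')(j) = Add(Rational(-3, 5), Mul(Rational(1, 5), Add(-1, Mul(-1, j)))) = Add(Rational(-3, 5), Add(Rational(-1, 5), Mul(Rational(-1, 5), j))) = Add(Rational(-4, 5), Mul(Rational(-1, 5), j)))
U = -87 (U = Add(5, Mul(-1, Add(Add(-23, 108), Add(Mul(-1, 2), Add(6, 3))))) = Add(5, Mul(-1, Add(85, Add(-2, 9)))) = Add(5, Mul(-1, Add(85, 7))) = Add(5, Mul(-1, 92)) = Add(5, -92) = -87)
Add(U, Mul(Function('A')(Function('u')(0, 5)), Mul(-8, 20))) = Add(-87, Mul(Add(Rational(-4, 5), Mul(Rational(-1, 5), Add(Mul(-6, 0), Mul(-6, 5)))), Mul(-8, 20))) = Add(-87, Mul(Add(Rational(-4, 5), Mul(Rational(-1, 5), Add(0, -30))), -160)) = Add(-87, Mul(Add(Rational(-4, 5), Mul(Rational(-1, 5), -30)), -160)) = Add(-87, Mul(Add(Rational(-4, 5), 6), -160)) = Add(-87, Mul(Rational(26, 5), -160)) = Add(-87, -832) = -919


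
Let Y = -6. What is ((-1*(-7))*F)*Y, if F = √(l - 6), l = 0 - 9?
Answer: -42*I*√15 ≈ -162.67*I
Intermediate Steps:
l = -9
F = I*√15 (F = √(-9 - 6) = √(-15) = I*√15 ≈ 3.873*I)
((-1*(-7))*F)*Y = ((-1*(-7))*(I*√15))*(-6) = (7*(I*√15))*(-6) = (7*I*√15)*(-6) = -42*I*√15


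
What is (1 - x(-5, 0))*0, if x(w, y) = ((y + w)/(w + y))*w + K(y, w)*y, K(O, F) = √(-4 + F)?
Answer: 0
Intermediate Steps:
x(w, y) = w + y*√(-4 + w) (x(w, y) = ((y + w)/(w + y))*w + √(-4 + w)*y = ((w + y)/(w + y))*w + y*√(-4 + w) = 1*w + y*√(-4 + w) = w + y*√(-4 + w))
(1 - x(-5, 0))*0 = (1 - (-5 + 0*√(-4 - 5)))*0 = (1 - (-5 + 0*√(-9)))*0 = (1 - (-5 + 0*(3*I)))*0 = (1 - (-5 + 0))*0 = (1 - 1*(-5))*0 = (1 + 5)*0 = 6*0 = 0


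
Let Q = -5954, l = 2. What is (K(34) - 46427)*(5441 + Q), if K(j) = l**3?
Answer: 23812947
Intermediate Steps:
K(j) = 8 (K(j) = 2**3 = 8)
(K(34) - 46427)*(5441 + Q) = (8 - 46427)*(5441 - 5954) = -46419*(-513) = 23812947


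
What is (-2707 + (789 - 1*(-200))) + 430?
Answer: -1288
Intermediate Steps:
(-2707 + (789 - 1*(-200))) + 430 = (-2707 + (789 + 200)) + 430 = (-2707 + 989) + 430 = -1718 + 430 = -1288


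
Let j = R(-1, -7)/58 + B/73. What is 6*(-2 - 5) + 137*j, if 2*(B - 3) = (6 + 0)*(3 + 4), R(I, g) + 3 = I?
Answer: -13564/2117 ≈ -6.4072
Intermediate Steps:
R(I, g) = -3 + I
B = 24 (B = 3 + ((6 + 0)*(3 + 4))/2 = 3 + (6*7)/2 = 3 + (½)*42 = 3 + 21 = 24)
j = 550/2117 (j = (-3 - 1)/58 + 24/73 = -4*1/58 + 24*(1/73) = -2/29 + 24/73 = 550/2117 ≈ 0.25980)
6*(-2 - 5) + 137*j = 6*(-2 - 5) + 137*(550/2117) = 6*(-7) + 75350/2117 = -42 + 75350/2117 = -13564/2117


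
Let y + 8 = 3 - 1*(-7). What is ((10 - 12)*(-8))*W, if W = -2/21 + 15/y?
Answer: 2488/21 ≈ 118.48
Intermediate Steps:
y = 2 (y = -8 + (3 - 1*(-7)) = -8 + (3 + 7) = -8 + 10 = 2)
W = 311/42 (W = -2/21 + 15/2 = 311/42 ≈ 7.4048)
((10 - 12)*(-8))*W = ((10 - 12)*(-8))*(311/42) = -2*(-8)*(311/42) = 16*(311/42) = 2488/21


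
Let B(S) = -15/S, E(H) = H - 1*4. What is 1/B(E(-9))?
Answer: 13/15 ≈ 0.86667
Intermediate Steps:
E(H) = -4 + H (E(H) = H - 4 = -4 + H)
1/B(E(-9)) = 1/(-15/(-4 - 9)) = 1/(-15/(-13)) = 1/(-15*(-1/13)) = 1/(15/13) = 13/15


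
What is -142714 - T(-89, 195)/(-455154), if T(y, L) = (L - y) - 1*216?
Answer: -32478423944/227577 ≈ -1.4271e+5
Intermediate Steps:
T(y, L) = -216 + L - y (T(y, L) = (L - y) - 216 = -216 + L - y)
-142714 - T(-89, 195)/(-455154) = -142714 - (-216 + 195 - 1*(-89))/(-455154) = -142714 - (-216 + 195 + 89)*(-1)/455154 = -142714 - 68*(-1)/455154 = -142714 - 1*(-34/227577) = -142714 + 34/227577 = -32478423944/227577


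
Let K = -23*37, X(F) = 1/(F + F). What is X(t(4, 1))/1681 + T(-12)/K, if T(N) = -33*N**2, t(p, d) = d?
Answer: 15977075/2861062 ≈ 5.5843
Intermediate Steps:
X(F) = 1/(2*F)
K = -851
X(t(4, 1))/1681 + T(-12)/K = ((1/2)/1)/1681 - 33*(-12)**2/(-851) = ((1/2)*1)*(1/1681) - 33*144*(-1/851) = (1/2)*(1/1681) - 4752*(-1/851) = 1/3362 + 4752/851 = 15977075/2861062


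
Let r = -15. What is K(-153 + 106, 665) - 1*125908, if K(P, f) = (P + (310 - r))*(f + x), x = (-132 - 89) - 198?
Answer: -57520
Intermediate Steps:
x = -419 (x = -221 - 198 = -419)
K(P, f) = (-419 + f)*(325 + P) (K(P, f) = (P + (310 - 1*(-15)))*(f - 419) = (P + (310 + 15))*(-419 + f) = (P + 325)*(-419 + f) = (325 + P)*(-419 + f) = (-419 + f)*(325 + P))
K(-153 + 106, 665) - 1*125908 = (-136175 - 419*(-153 + 106) + 325*665 + (-153 + 106)*665) - 1*125908 = (-136175 - 419*(-47) + 216125 - 47*665) - 125908 = (-136175 + 19693 + 216125 - 31255) - 125908 = 68388 - 125908 = -57520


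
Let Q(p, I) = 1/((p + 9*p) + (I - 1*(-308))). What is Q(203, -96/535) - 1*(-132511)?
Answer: 165736013609/1250734 ≈ 1.3251e+5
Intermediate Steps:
Q(p, I) = 1/(308 + I + 10*p) (Q(p, I) = 1/(10*p + (I + 308)) = 1/(10*p + (308 + I)) = 1/(308 + I + 10*p))
Q(203, -96/535) - 1*(-132511) = 1/(308 - 96/535 + 10*203) - 1*(-132511) = 1/(308 - 96*1/535 + 2030) + 132511 = 1/(308 - 96/535 + 2030) + 132511 = 1/(1250734/535) + 132511 = 535/1250734 + 132511 = 165736013609/1250734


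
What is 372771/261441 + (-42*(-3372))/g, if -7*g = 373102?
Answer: -6672368647/5419119999 ≈ -1.2313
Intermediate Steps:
g = -373102/7 (g = -⅐*373102 = -373102/7 ≈ -53300.)
372771/261441 + (-42*(-3372))/g = 372771/261441 + (-42*(-3372))/(-373102/7) = 372771*(1/261441) - 1*(-141624)*(-7/373102) = 41419/29049 + 141624*(-7/373102) = 41419/29049 - 495684/186551 = -6672368647/5419119999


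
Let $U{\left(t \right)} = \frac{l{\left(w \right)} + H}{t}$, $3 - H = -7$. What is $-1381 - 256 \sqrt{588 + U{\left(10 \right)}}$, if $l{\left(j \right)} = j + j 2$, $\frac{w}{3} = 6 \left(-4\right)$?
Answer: $-1381 - \frac{256 \sqrt{14185}}{5} \approx -7479.0$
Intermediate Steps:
$H = 10$ ($H = 3 - -7 = 3 + 7 = 10$)
$w = -72$ ($w = 3 \cdot 6 \left(-4\right) = 3 \left(-24\right) = -72$)
$l{\left(j \right)} = 3 j$ ($l{\left(j \right)} = j + 2 j = 3 j$)
$U{\left(t \right)} = - \frac{206}{t}$ ($U{\left(t \right)} = \frac{3 \left(-72\right) + 10}{t} = \frac{-216 + 10}{t} = - \frac{206}{t}$)
$-1381 - 256 \sqrt{588 + U{\left(10 \right)}} = -1381 - 256 \sqrt{588 - \frac{206}{10}} = -1381 - 256 \sqrt{588 - \frac{103}{5}} = -1381 - 256 \sqrt{\frac{2837}{5}} = -1381 - 256 \frac{\sqrt{14185}}{5} = -1381 - \frac{256 \sqrt{14185}}{5}$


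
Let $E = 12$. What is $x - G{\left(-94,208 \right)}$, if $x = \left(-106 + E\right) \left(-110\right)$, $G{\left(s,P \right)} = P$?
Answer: $10132$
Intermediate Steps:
$x = 10340$ ($x = \left(-106 + 12\right) \left(-110\right) = \left(-94\right) \left(-110\right) = 10340$)
$x - G{\left(-94,208 \right)} = 10340 - 208 = 10132$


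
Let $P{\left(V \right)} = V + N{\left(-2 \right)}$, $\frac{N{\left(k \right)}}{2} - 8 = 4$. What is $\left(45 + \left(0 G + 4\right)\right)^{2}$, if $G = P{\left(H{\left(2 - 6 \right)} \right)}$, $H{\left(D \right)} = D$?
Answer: $2401$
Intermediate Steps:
$N{\left(k \right)} = 24$ ($N{\left(k \right)} = 16 + 2 \cdot 4 = 16 + 8 = 24$)
$P{\left(V \right)} = 24 + V$ ($P{\left(V \right)} = V + 24 = 24 + V$)
$G = 20$ ($G = 24 + \left(2 - 6\right) = 24 - 4 = 20$)
$\left(45 + \left(0 G + 4\right)\right)^{2} = \left(45 + \left(0 \cdot 20 + 4\right)\right)^{2} = \left(45 + \left(0 + 4\right)\right)^{2} = \left(45 + 4\right)^{2} = 49^{2} = 2401$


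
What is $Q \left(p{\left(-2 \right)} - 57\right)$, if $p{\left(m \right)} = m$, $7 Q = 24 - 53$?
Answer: $\frac{1711}{7} \approx 244.43$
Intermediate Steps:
$Q = - \frac{29}{7}$ ($Q = \frac{24 - 53}{7} = \frac{1}{7} \left(-29\right) = - \frac{29}{7} \approx -4.1429$)
$Q \left(p{\left(-2 \right)} - 57\right) = - \frac{29 \left(-2 - 57\right)}{7} = \left(- \frac{29}{7}\right) \left(-59\right) = \frac{1711}{7}$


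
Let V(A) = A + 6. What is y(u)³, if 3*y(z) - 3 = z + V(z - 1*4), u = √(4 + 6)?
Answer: 725/27 + 230*√10/27 ≈ 53.790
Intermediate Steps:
V(A) = 6 + A
u = √10 ≈ 3.1623
y(z) = 5/3 + 2*z/3 (y(z) = 1 + (z + (6 + (z - 1*4)))/3 = 1 + (z + (6 + (z - 4)))/3 = 1 + (z + (6 + (-4 + z)))/3 = 1 + (z + (2 + z))/3 = 1 + (2 + 2*z)/3 = 1 + (⅔ + 2*z/3) = 5/3 + 2*z/3)
y(u)³ = (5/3 + 2*√10/3)³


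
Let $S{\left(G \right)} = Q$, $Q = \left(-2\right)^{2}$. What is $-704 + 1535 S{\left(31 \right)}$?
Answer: $5436$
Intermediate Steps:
$Q = 4$
$S{\left(G \right)} = 4$
$-704 + 1535 S{\left(31 \right)} = -704 + 1535 \cdot 4 = -704 + 6140 = 5436$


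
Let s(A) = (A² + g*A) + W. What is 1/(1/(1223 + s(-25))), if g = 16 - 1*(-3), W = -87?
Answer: 1286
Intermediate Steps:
g = 19 (g = 16 + 3 = 19)
s(A) = -87 + A² + 19*A (s(A) = (A² + 19*A) - 87 = -87 + A² + 19*A)
1/(1/(1223 + s(-25))) = 1/(1/(1223 + (-87 + (-25)² + 19*(-25)))) = 1/(1/(1223 + (-87 + 625 - 475))) = 1/(1/(1223 + 63)) = 1/(1/1286) = 1286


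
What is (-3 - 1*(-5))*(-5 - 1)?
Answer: -12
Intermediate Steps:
(-3 - 1*(-5))*(-5 - 1) = (-3 + 5)*(-6) = 2*(-6) = -12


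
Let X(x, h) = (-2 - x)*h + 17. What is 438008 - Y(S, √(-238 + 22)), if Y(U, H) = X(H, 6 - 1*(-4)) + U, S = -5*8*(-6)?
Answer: 437771 + 60*I*√6 ≈ 4.3777e+5 + 146.97*I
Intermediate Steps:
S = 240 (S = -40*(-6) = 240)
X(x, h) = 17 + h*(-2 - x) (X(x, h) = h*(-2 - x) + 17 = 17 + h*(-2 - x))
Y(U, H) = -3 + U - 10*H (Y(U, H) = (17 - 2*(6 - 1*(-4)) - (6 - 1*(-4))*H) + U = (17 - 2*(6 + 4) - (6 + 4)*H) + U = (17 - 2*10 - 1*10*H) + U = (17 - 20 - 10*H) + U = (-3 - 10*H) + U = -3 + U - 10*H)
438008 - Y(S, √(-238 + 22)) = 438008 - (-3 + 240 - 10*√(-238 + 22)) = 438008 - (-3 + 240 - 60*I*√6) = 438008 - (237 - 60*I*√6) = 438008 + (-237 + 60*I*√6) = 437771 + 60*I*√6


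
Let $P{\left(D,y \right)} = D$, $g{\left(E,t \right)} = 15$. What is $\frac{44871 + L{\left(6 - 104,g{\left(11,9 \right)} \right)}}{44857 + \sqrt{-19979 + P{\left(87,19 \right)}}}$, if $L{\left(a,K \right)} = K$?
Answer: $\frac{671150434}{670723447} - \frac{29924 i \sqrt{4973}}{670723447} \approx 1.0006 - 0.0031462 i$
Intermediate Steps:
$\frac{44871 + L{\left(6 - 104,g{\left(11,9 \right)} \right)}}{44857 + \sqrt{-19979 + P{\left(87,19 \right)}}} = \frac{44871 + 15}{44857 + \sqrt{-19979 + 87}} = \frac{44886}{44857 + \sqrt{-19892}} = \frac{44886}{44857 + 2 i \sqrt{4973}}$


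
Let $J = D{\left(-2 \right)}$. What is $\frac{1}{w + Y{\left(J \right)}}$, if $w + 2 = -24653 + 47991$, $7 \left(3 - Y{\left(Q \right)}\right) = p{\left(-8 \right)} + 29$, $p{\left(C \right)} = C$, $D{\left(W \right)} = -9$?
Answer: $\frac{1}{23336} \approx 4.2852 \cdot 10^{-5}$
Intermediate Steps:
$J = -9$
$Y{\left(Q \right)} = 0$ ($Y{\left(Q \right)} = 3 - \frac{-8 + 29}{7} = 3 - 3 = 0$)
$w = 23336$ ($w = -2 + \left(-24653 + 47991\right) = -2 + 23338 = 23336$)
$\frac{1}{w + Y{\left(J \right)}} = \frac{1}{23336 + 0} = \frac{1}{23336}$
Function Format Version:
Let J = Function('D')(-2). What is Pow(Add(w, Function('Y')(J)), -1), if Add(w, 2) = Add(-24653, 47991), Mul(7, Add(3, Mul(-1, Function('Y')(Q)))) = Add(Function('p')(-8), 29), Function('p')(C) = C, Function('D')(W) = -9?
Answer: Rational(1, 23336) ≈ 4.2852e-5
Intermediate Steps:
J = -9
Function('Y')(Q) = 0 (Function('Y')(Q) = Add(3, Mul(Rational(-1, 7), Add(-8, 29))) = Add(3, Mul(Rational(-1, 7), 21)) = Add(3, -3) = 0)
w = 23336 (w = Add(-2, Add(-24653, 47991)) = Add(-2, 23338) = 23336)
Pow(Add(w, Function('Y')(J)), -1) = Pow(Add(23336, 0), -1) = Pow(23336, -1) = Rational(1, 23336)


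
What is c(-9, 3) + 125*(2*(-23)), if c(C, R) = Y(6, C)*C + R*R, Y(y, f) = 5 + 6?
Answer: -5840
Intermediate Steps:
Y(y, f) = 11
c(C, R) = R² + 11*C (c(C, R) = 11*C + R*R = 11*C + R² = R² + 11*C)
c(-9, 3) + 125*(2*(-23)) = (3² + 11*(-9)) + 125*(2*(-23)) = (9 - 99) + 125*(-46) = -90 - 5750 = -5840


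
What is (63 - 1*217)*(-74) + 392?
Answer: 11788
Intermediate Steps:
(63 - 1*217)*(-74) + 392 = (63 - 217)*(-74) + 392 = -154*(-74) + 392 = 11396 + 392 = 11788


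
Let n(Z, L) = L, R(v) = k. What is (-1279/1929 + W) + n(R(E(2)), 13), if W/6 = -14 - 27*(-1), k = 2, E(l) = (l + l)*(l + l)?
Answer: 174260/1929 ≈ 90.337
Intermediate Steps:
E(l) = 4*l**2 (E(l) = (2*l)*(2*l) = 4*l**2)
R(v) = 2
W = 78 (W = 6*(-14 - 27*(-1)) = 6*(-14 + 27) = 6*13 = 78)
(-1279/1929 + W) + n(R(E(2)), 13) = (-1279/1929 + 78) + 13 = 149183/1929 + 13 = 174260/1929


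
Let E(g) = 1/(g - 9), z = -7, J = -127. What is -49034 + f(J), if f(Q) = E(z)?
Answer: -784545/16 ≈ -49034.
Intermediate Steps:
E(g) = 1/(-9 + g)
f(Q) = -1/16 (f(Q) = 1/(-9 - 7) = 1/(-16) = -1/16)
-49034 + f(J) = -49034 - 1/16 = -784545/16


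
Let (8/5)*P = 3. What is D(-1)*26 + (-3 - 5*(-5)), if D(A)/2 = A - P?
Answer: -255/2 ≈ -127.50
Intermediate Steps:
P = 15/8 (P = (5/8)*3 = 15/8 ≈ 1.8750)
D(A) = -15/4 + 2*A (D(A) = 2*(A - 1*15/8) = 2*(A - 15/8) = 2*(-15/8 + A) = -15/4 + 2*A)
D(-1)*26 + (-3 - 5*(-5)) = (-15/4 + 2*(-1))*26 + (-3 - 5*(-5)) = (-15/4 - 2)*26 + (-3 + 25) = -23/4*26 + 22 = -299/2 + 22 = -255/2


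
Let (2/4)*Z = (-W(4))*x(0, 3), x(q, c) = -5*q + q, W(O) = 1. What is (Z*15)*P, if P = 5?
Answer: 0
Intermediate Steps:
x(q, c) = -4*q
Z = 0 (Z = 2*((-1*1)*(-4*0)) = 2*(-1*0) = 2*0 = 0)
(Z*15)*P = (0*15)*5 = 0*5 = 0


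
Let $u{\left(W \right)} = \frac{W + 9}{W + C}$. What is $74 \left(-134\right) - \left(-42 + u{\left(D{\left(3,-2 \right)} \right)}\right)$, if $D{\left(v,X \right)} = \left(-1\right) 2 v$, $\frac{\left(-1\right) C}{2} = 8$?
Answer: $- \frac{217225}{22} \approx -9873.9$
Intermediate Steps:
$C = -16$ ($C = \left(-2\right) 8 = -16$)
$D{\left(v,X \right)} = - 2 v$
$u{\left(W \right)} = \frac{9 + W}{-16 + W}$ ($u{\left(W \right)} = \frac{W + 9}{W - 16} = \frac{9 + W}{-16 + W}$)
$74 \left(-134\right) - \left(-42 + u{\left(D{\left(3,-2 \right)} \right)}\right) = 74 \left(-134\right) + \left(42 - \frac{9 - 6}{-16 - 6}\right) = -9916 + \left(42 - \frac{9 - 6}{-16 - 6}\right) = -9916 + \left(42 - \frac{1}{-22} \cdot 3\right) = -9916 + \left(42 - \left(- \frac{1}{22}\right) 3\right) = -9916 + \left(42 - - \frac{3}{22}\right) = -9916 + \left(42 + \frac{3}{22}\right) = -9916 + \frac{927}{22} = - \frac{217225}{22}$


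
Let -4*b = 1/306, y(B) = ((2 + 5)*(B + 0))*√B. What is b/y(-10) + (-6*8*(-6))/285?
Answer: 96/95 - I*√10/856800 ≈ 1.0105 - 3.6908e-6*I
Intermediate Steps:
y(B) = 7*B^(3/2) (y(B) = (7*B)*√B = 7*B^(3/2))
b = -1/1224 (b = -¼/306 = -¼*1/306 = -1/1224 ≈ -0.00081699)
b/y(-10) + (-6*8*(-6))/285 = -I*√10/700/1224 + (-6*8*(-6))/285 = -I*√10/700/1224 - 48*(-6)*(1/285) = -I*√10/700/1224 + 288*(1/285) = -I*√10/856800 + 96/95 = 96/95 - I*√10/856800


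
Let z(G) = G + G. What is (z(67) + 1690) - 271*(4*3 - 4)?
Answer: -344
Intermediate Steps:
z(G) = 2*G
(z(67) + 1690) - 271*(4*3 - 4) = (2*67 + 1690) - 271*(4*3 - 4) = (134 + 1690) - 271*(12 - 4) = 1824 - 271*8 = 1824 - 2168 = -344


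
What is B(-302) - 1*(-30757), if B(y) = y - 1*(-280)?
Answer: 30735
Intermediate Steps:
B(y) = 280 + y (B(y) = y + 280 = 280 + y)
B(-302) - 1*(-30757) = (280 - 302) - 1*(-30757) = -22 + 30757 = 30735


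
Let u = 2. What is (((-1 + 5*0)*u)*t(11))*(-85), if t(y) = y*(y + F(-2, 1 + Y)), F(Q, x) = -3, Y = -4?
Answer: 14960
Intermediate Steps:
t(y) = y*(-3 + y) (t(y) = y*(y - 3) = y*(-3 + y))
(((-1 + 5*0)*u)*t(11))*(-85) = (((-1 + 5*0)*2)*(11*(-3 + 11)))*(-85) = (((-1 + 0)*2)*(11*8))*(-85) = (-1*2*88)*(-85) = -2*88*(-85) = -176*(-85) = 14960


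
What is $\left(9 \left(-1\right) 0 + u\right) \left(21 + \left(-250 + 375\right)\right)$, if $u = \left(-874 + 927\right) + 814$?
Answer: $126582$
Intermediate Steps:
$u = 867$ ($u = 53 + 814 = 867$)
$\left(9 \left(-1\right) 0 + u\right) \left(21 + \left(-250 + 375\right)\right) = \left(9 \left(-1\right) 0 + 867\right) \left(21 + \left(-250 + 375\right)\right) = \left(\left(-9\right) 0 + 867\right) \left(21 + 125\right) = \left(0 + 867\right) 146 = 867 \cdot 146 = 126582$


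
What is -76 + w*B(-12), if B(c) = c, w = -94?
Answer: 1052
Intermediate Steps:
-76 + w*B(-12) = -76 - 94*(-12) = -76 + 1128 = 1052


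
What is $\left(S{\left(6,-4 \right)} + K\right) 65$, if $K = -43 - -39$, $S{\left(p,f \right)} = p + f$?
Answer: $-130$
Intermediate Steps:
$S{\left(p,f \right)} = f + p$
$K = -4$ ($K = -43 + 39 = -4$)
$\left(S{\left(6,-4 \right)} + K\right) 65 = \left(\left(-4 + 6\right) - 4\right) 65 = \left(2 - 4\right) 65 = \left(-2\right) 65 = -130$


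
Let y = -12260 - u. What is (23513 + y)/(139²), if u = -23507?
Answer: 34760/19321 ≈ 1.7991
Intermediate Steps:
y = 11247 (y = -12260 - 1*(-23507) = -12260 + 23507 = 11247)
(23513 + y)/(139²) = (23513 + 11247)/(139²) = 34760/19321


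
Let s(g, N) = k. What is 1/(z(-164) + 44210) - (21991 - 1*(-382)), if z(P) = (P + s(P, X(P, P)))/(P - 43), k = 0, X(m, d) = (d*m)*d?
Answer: -204749507275/9151634 ≈ -22373.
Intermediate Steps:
X(m, d) = m*d²
s(g, N) = 0
z(P) = P/(-43 + P) (z(P) = (P + 0)/(P - 43) = P/(-43 + P))
1/(z(-164) + 44210) - (21991 - 1*(-382)) = 1/(-164/(-43 - 164) + 44210) - (21991 - 1*(-382)) = 1/(-164/(-207) + 44210) - (21991 + 382) = 1/(-164*(-1/207) + 44210) - 1*22373 = 1/(164/207 + 44210) - 22373 = 1/(9151634/207) - 22373 = 207/9151634 - 22373 = -204749507275/9151634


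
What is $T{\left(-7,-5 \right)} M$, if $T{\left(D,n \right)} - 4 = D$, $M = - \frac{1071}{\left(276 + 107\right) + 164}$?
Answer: $\frac{3213}{547} \approx 5.8739$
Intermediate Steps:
$M = - \frac{1071}{547}$ ($M = - \frac{1071}{383 + 164} = - \frac{1071}{547} \approx -1.958$)
$T{\left(D,n \right)} = 4 + D$
$T{\left(-7,-5 \right)} M = \left(4 - 7\right) \left(- \frac{1071}{547}\right) = \left(-3\right) \left(- \frac{1071}{547}\right) = \frac{3213}{547}$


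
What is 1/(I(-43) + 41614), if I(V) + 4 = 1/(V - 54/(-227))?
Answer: 9707/403908043 ≈ 2.4033e-5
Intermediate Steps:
I(V) = -4 + 1/(54/227 + V) (I(V) = -4 + 1/(V - 54/(-227)) = -4 + 1/(V - 54*(-1/227)) = -4 + 1/(V + 54/227) = -4 + 1/(54/227 + V))
1/(I(-43) + 41614) = 1/((11 - 908*(-43))/(54 + 227*(-43)) + 41614) = 1/((11 + 39044)/(54 - 9761) + 41614) = 1/(39055/(-9707) + 41614) = 1/(-1/9707*39055 + 41614) = 1/(-39055/9707 + 41614) = 1/(403908043/9707) = 9707/403908043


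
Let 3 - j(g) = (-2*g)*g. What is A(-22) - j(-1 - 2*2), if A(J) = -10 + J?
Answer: -85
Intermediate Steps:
j(g) = 3 + 2*g² (j(g) = 3 - (-2*g)*g = 3 - (-2)*g² = 3 + 2*g²)
A(-22) - j(-1 - 2*2) = (-10 - 22) - (3 + 2*(-1 - 2*2)²) = -32 - (3 + 2*(-1 - 4)²) = -32 - (3 + 2*(-5)²) = -32 - (3 + 2*25) = -32 - (3 + 50) = -32 - 1*53 = -32 - 53 = -85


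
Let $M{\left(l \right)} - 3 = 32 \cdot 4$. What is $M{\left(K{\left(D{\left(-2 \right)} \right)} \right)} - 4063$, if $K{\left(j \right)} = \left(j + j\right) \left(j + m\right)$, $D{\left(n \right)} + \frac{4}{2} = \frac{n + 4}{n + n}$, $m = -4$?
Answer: $-3932$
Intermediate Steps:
$D{\left(n \right)} = -2 + \frac{4 + n}{2 n}$ ($D{\left(n \right)} = -2 + \frac{n + 4}{n + n} = -2 + \frac{4 + n}{2 n}$)
$K{\left(j \right)} = 2 j \left(-4 + j\right)$ ($K{\left(j \right)} = \left(j + j\right) \left(j - 4\right) = 2 j \left(-4 + j\right)$)
$M{\left(l \right)} = 131$ ($M{\left(l \right)} = 3 + 32 \cdot 4 = 3 + 128 = 131$)
$M{\left(K{\left(D{\left(-2 \right)} \right)} \right)} - 4063 = 131 - 4063 = -3932$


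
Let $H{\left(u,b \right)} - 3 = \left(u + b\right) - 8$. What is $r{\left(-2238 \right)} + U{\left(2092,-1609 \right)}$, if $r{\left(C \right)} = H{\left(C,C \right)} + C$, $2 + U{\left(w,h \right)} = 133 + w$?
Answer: $-4496$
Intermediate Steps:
$H{\left(u,b \right)} = -5 + b + u$ ($H{\left(u,b \right)} = 3 - \left(8 - b - u\right) = 3 + \left(-8 + b + u\right) = -5 + b + u$)
$U{\left(w,h \right)} = 131 + w$ ($U{\left(w,h \right)} = -2 + \left(133 + w\right) = 131 + w$)
$r{\left(C \right)} = -5 + 3 C$ ($r{\left(C \right)} = \left(-5 + C + C\right) + C = \left(-5 + 2 C\right) + C = -5 + 3 C$)
$r{\left(-2238 \right)} + U{\left(2092,-1609 \right)} = \left(-5 + 3 \left(-2238\right)\right) + \left(131 + 2092\right) = \left(-5 - 6714\right) + 2223 = -6719 + 2223 = -4496$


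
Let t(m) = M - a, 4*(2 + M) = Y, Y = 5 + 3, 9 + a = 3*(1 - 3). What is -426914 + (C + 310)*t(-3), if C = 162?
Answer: -419834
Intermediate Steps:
a = -15 (a = -9 + 3*(1 - 3) = -9 + 3*(-2) = -9 - 6 = -15)
Y = 8
M = 0 (M = -2 + (1/4)*8 = -2 + 2 = 0)
t(m) = 15 (t(m) = 0 - 1*(-15) = 0 + 15 = 15)
-426914 + (C + 310)*t(-3) = -426914 + (162 + 310)*15 = -426914 + 472*15 = -426914 + 7080 = -419834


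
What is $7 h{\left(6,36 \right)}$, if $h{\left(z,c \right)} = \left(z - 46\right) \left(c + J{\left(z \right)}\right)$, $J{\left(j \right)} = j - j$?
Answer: $-10080$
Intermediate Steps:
$J{\left(j \right)} = 0$
$h{\left(z,c \right)} = c \left(-46 + z\right)$ ($h{\left(z,c \right)} = \left(z - 46\right) \left(c + 0\right) = \left(-46 + z\right) c = c \left(-46 + z\right)$)
$7 h{\left(6,36 \right)} = 7 \cdot 36 \left(-46 + 6\right) = 7 \cdot 36 \left(-40\right) = 7 \left(-1440\right) = -10080$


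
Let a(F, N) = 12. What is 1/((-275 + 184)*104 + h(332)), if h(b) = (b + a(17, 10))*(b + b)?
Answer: 1/218952 ≈ 4.5672e-6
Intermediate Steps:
h(b) = 2*b*(12 + b) (h(b) = (b + 12)*(b + b) = (12 + b)*(2*b) = 2*b*(12 + b))
1/((-275 + 184)*104 + h(332)) = 1/((-275 + 184)*104 + 2*332*(12 + 332)) = 1/(-91*104 + 2*332*344) = 1/(-9464 + 228416) = 1/218952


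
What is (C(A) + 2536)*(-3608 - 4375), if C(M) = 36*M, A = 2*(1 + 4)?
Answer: -23118768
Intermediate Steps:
A = 10 (A = 2*5 = 10)
(C(A) + 2536)*(-3608 - 4375) = (36*10 + 2536)*(-3608 - 4375) = (360 + 2536)*(-7983) = 2896*(-7983) = -23118768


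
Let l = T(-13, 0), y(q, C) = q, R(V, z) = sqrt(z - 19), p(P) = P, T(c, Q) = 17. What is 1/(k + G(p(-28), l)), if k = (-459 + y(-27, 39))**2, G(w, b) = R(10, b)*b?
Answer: 118098/27894275497 - 17*I*sqrt(2)/55788550994 ≈ 4.2338e-6 - 4.3094e-10*I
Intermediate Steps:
R(V, z) = sqrt(-19 + z)
l = 17
G(w, b) = b*sqrt(-19 + b) (G(w, b) = sqrt(-19 + b)*b = b*sqrt(-19 + b))
k = 236196 (k = (-459 - 27)**2 = (-486)**2 = 236196)
1/(k + G(p(-28), l)) = 1/(236196 + 17*sqrt(-19 + 17)) = 1/(236196 + 17*sqrt(-2)) = 1/(236196 + 17*(I*sqrt(2))) = 1/(236196 + 17*I*sqrt(2))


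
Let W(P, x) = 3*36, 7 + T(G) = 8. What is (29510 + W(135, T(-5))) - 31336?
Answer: -1718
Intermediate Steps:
T(G) = 1 (T(G) = -7 + 8 = 1)
W(P, x) = 108
(29510 + W(135, T(-5))) - 31336 = (29510 + 108) - 31336 = 29618 - 31336 = -1718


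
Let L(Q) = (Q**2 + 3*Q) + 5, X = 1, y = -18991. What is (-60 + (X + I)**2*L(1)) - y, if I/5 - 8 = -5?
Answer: 21235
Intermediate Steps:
I = 15 (I = 40 + 5*(-5) = 40 - 25 = 15)
L(Q) = 5 + Q**2 + 3*Q
(-60 + (X + I)**2*L(1)) - y = (-60 + (1 + 15)**2*(5 + 1**2 + 3*1)) - 1*(-18991) = (-60 + 16**2*(5 + 1 + 3)) + 18991 = (-60 + 256*9) + 18991 = (-60 + 2304) + 18991 = 2244 + 18991 = 21235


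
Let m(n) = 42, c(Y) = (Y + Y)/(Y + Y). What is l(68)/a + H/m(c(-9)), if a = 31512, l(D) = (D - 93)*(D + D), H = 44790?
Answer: 29401660/27573 ≈ 1066.3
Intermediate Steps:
c(Y) = 1 (c(Y) = (2*Y)/((2*Y)) = (2*Y)*(1/(2*Y)) = 1)
l(D) = 2*D*(-93 + D) (l(D) = (-93 + D)*(2*D) = 2*D*(-93 + D))
l(68)/a + H/m(c(-9)) = (2*68*(-93 + 68))/31512 + 44790/42 = (2*68*(-25))*(1/31512) + 44790*(1/42) = -3400*1/31512 + 7465/7 = -425/3939 + 7465/7 = 29401660/27573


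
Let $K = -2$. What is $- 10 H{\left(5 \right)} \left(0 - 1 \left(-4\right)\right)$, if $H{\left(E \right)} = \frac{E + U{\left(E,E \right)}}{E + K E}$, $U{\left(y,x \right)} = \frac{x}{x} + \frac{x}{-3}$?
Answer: $\frac{104}{3} \approx 34.667$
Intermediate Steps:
$U{\left(y,x \right)} = 1 - \frac{x}{3}$ ($U{\left(y,x \right)} = 1 + x \left(- \frac{1}{3}\right) = 1 - \frac{x}{3}$)
$H{\left(E \right)} = - \frac{1 + \frac{2 E}{3}}{E}$ ($H{\left(E \right)} = \frac{E - \left(-1 + \frac{E}{3}\right)}{E - 2 E} = \frac{1 + \frac{2 E}{3}}{\left(-1\right) E} = \left(1 + \frac{2 E}{3}\right) \left(- \frac{1}{E}\right) = - \frac{1 + \frac{2 E}{3}}{E}$)
$- 10 H{\left(5 \right)} \left(0 - 1 \left(-4\right)\right) = - 10 \left(- \frac{2}{3} - \frac{1}{5}\right) \left(0 - 1 \left(-4\right)\right) = - 10 \left(- \frac{2}{3} - \frac{1}{5}\right) \left(0 - -4\right) = - 10 \left(- \frac{2}{3} - \frac{1}{5}\right) \left(0 + 4\right) = \left(-10\right) \left(- \frac{13}{15}\right) 4 = \frac{26}{3} \cdot 4 = \frac{104}{3}$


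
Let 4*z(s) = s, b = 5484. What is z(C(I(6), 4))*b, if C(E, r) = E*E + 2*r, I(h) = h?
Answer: 60324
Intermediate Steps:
C(E, r) = E**2 + 2*r
z(s) = s/4
z(C(I(6), 4))*b = ((6**2 + 2*4)/4)*5484 = ((36 + 8)/4)*5484 = ((1/4)*44)*5484 = 11*5484 = 60324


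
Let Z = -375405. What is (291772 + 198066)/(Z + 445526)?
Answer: 489838/70121 ≈ 6.9856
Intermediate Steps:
(291772 + 198066)/(Z + 445526) = (291772 + 198066)/(-375405 + 445526) = 489838/70121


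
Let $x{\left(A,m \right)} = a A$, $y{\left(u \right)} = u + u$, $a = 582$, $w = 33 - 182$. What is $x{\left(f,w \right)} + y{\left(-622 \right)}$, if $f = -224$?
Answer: $-131612$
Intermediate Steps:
$w = -149$ ($w = 33 - 182 = -149$)
$y{\left(u \right)} = 2 u$
$x{\left(A,m \right)} = 582 A$
$x{\left(f,w \right)} + y{\left(-622 \right)} = 582 \left(-224\right) + 2 \left(-622\right) = -130368 - 1244 = -131612$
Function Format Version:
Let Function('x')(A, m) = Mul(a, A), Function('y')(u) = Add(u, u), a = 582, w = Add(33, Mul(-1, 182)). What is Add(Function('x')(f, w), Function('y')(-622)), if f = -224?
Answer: -131612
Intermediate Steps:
w = -149 (w = Add(33, -182) = -149)
Function('y')(u) = Mul(2, u)
Function('x')(A, m) = Mul(582, A)
Add(Function('x')(f, w), Function('y')(-622)) = Add(Mul(582, -224), Mul(2, -622)) = Add(-130368, -1244) = -131612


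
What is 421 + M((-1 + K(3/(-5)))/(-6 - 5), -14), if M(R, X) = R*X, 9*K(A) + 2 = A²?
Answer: 1038251/2475 ≈ 419.50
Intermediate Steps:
K(A) = -2/9 + A²/9
421 + M((-1 + K(3/(-5)))/(-6 - 5), -14) = 421 + ((-1 + (-2/9 + (3/(-5))²/9))/(-6 - 5))*(-14) = 421 + ((-1 + (-2/9 + (3*(-⅕))²/9))/(-11))*(-14) = 421 + ((-1 + (-2/9 + (-⅗)²/9))*(-1/11))*(-14) = 421 + ((-1 + (-2/9 + (⅑)*(9/25)))*(-1/11))*(-14) = 421 + ((-1 + (-2/9 + 1/25))*(-1/11))*(-14) = 421 + ((-1 - 41/225)*(-1/11))*(-14) = 421 - 266/225*(-1/11)*(-14) = 421 + (266/2475)*(-14) = 421 - 3724/2475 = 1038251/2475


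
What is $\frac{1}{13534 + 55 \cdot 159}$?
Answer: $\frac{1}{22279} \approx 4.4885 \cdot 10^{-5}$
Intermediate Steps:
$\frac{1}{13534 + 55 \cdot 159} = \frac{1}{13534 + 8745} = \frac{1}{22279}$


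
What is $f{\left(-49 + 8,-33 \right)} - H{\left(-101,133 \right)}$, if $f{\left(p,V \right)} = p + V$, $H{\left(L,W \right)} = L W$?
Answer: $13359$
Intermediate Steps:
$f{\left(p,V \right)} = V + p$
$f{\left(-49 + 8,-33 \right)} - H{\left(-101,133 \right)} = \left(-33 + \left(-49 + 8\right)\right) - \left(-101\right) 133 = \left(-33 - 41\right) - -13433 = -74 + 13433 = 13359$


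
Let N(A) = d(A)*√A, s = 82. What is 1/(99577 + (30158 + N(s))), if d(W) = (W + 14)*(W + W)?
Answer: -14415/388273303 + 5248*√82/1164819909 ≈ 3.6724e-6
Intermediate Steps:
d(W) = 2*W*(14 + W) (d(W) = (14 + W)*(2*W) = 2*W*(14 + W))
N(A) = 2*A^(3/2)*(14 + A) (N(A) = (2*A*(14 + A))*√A = 2*A^(3/2)*(14 + A))
1/(99577 + (30158 + N(s))) = 1/(99577 + (30158 + 2*82^(3/2)*(14 + 82))) = 1/(99577 + (30158 + 2*(82*√82)*96)) = 1/(99577 + (30158 + 15744*√82)) = 1/(129735 + 15744*√82)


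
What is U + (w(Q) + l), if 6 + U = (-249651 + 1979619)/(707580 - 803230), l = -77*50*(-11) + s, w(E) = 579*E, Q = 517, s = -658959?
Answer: -15174398384/47825 ≈ -3.1729e+5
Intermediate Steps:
l = -616609 (l = -77*50*(-11) - 658959 = -3850*(-11) - 658959 = 42350 - 658959 = -616609)
U = -1151934/47825 (U = -6 + (-249651 + 1979619)/(707580 - 803230) = -6 + 1729968/(-95650) = -6 + 1729968*(-1/95650) = -6 - 864984/47825 = -1151934/47825 ≈ -24.086)
U + (w(Q) + l) = -1151934/47825 + (579*517 - 616609) = -1151934/47825 + (299343 - 616609) = -1151934/47825 - 317266 = -15174398384/47825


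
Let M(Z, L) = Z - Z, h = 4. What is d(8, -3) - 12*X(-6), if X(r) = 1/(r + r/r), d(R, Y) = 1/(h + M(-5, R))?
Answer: 53/20 ≈ 2.6500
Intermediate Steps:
M(Z, L) = 0
d(R, Y) = ¼ (d(R, Y) = 1/(4 + 0) = 1/4 = ¼)
X(r) = 1/(1 + r) (X(r) = 1/(r + 1) = 1/(1 + r))
d(8, -3) - 12*X(-6) = ¼ - 12/(1 - 6) = ¼ - 12/(-5) = ¼ - 12*(-⅕) = ¼ + 12/5 = 53/20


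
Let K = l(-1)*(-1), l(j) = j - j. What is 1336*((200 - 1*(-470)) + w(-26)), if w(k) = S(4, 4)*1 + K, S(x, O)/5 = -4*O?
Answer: 788240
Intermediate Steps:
S(x, O) = -20*O (S(x, O) = 5*(-4*O) = -20*O)
l(j) = 0
K = 0 (K = 0*(-1) = 0)
w(k) = -80 (w(k) = -20*4*1 + 0 = -80*1 + 0 = -80 + 0 = -80)
1336*((200 - 1*(-470)) + w(-26)) = 1336*((200 - 1*(-470)) - 80) = 1336*((200 + 470) - 80) = 1336*(670 - 80) = 1336*590 = 788240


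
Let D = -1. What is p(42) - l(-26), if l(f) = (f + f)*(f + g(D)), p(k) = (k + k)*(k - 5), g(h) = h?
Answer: 1704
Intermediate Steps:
p(k) = 2*k*(-5 + k) (p(k) = (2*k)*(-5 + k) = 2*k*(-5 + k))
l(f) = 2*f*(-1 + f) (l(f) = (f + f)*(f - 1) = (2*f)*(-1 + f) = 2*f*(-1 + f))
p(42) - l(-26) = 2*42*(-5 + 42) - 2*(-26)*(-1 - 26) = 2*42*37 - 2*(-26)*(-27) = 3108 - 1*1404 = 3108 - 1404 = 1704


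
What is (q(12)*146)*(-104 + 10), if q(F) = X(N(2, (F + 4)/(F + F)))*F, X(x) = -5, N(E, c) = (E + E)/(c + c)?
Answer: 823440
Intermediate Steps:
N(E, c) = E/c (N(E, c) = (2*E)/((2*c)) = (2*E)*(1/(2*c)) = E/c)
q(F) = -5*F
(q(12)*146)*(-104 + 10) = (-5*12*146)*(-104 + 10) = -60*146*(-94) = -8760*(-94) = 823440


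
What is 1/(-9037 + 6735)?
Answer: -1/2302 ≈ -0.00043440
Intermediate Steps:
1/(-9037 + 6735) = 1/(-2302) = -1/2302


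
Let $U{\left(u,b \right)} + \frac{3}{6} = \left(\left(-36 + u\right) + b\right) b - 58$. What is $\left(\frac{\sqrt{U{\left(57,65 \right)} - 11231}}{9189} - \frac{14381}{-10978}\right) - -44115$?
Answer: $\frac{484308851}{10978} + \frac{i \sqrt{22798}}{18378} \approx 44116.0 + 0.0082158 i$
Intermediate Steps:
$U{\left(u,b \right)} = - \frac{117}{2} + b \left(-36 + b + u\right)$ ($U{\left(u,b \right)} = - \frac{1}{2} + \left(\left(\left(-36 + u\right) + b\right) b - 58\right) = - \frac{1}{2} + \left(\left(-36 + b + u\right) b - 58\right) = - \frac{1}{2} + \left(b \left(-36 + b + u\right) - 58\right) = - \frac{1}{2} + \left(-58 + b \left(-36 + b + u\right)\right) = - \frac{117}{2} + b \left(-36 + b + u\right)$)
$\left(\frac{\sqrt{U{\left(57,65 \right)} - 11231}}{9189} - \frac{14381}{-10978}\right) - -44115 = \left(\frac{\sqrt{\left(- \frac{117}{2} + 65^{2} - 2340 + 65 \cdot 57\right) - 11231}}{9189} - \frac{14381}{-10978}\right) - -44115 = \left(\sqrt{\left(- \frac{117}{2} + 4225 - 2340 + 3705\right) - 11231} \cdot \frac{1}{9189} - - \frac{14381}{10978}\right) + 44115 = \left(\sqrt{\frac{11063}{2} - 11231} \cdot \frac{1}{9189} + \frac{14381}{10978}\right) + 44115 = \left(\sqrt{- \frac{11399}{2}} \cdot \frac{1}{9189} + \frac{14381}{10978}\right) + 44115 = \left(\frac{i \sqrt{22798}}{2} \cdot \frac{1}{9189} + \frac{14381}{10978}\right) + 44115 = \left(\frac{i \sqrt{22798}}{18378} + \frac{14381}{10978}\right) + 44115 = \left(\frac{14381}{10978} + \frac{i \sqrt{22798}}{18378}\right) + 44115 = \frac{484308851}{10978} + \frac{i \sqrt{22798}}{18378}$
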